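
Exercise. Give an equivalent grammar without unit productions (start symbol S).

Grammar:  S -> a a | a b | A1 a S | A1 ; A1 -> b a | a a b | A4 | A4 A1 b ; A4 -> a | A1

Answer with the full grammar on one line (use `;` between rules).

Unit pairs: A1 ⇒* {A4}; A4 ⇒* {A1}; S ⇒* {A1, A4}.
For every A with A ⇒* B via unit rules, add B's non-unit alternatives to A; then delete every rule of the form X → Y.

S -> a | b a | a a b | A4 A1 b | a a | a b | A1 a S; A1 -> a | b a | a a b | A4 A1 b; A4 -> a | b a | a a b | A4 A1 b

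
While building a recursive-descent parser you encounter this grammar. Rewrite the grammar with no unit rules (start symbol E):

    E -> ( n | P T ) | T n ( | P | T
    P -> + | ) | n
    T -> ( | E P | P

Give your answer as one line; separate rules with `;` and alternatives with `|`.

Unit pairs: E ⇒* {P, T}; T ⇒* {P}.
For each unit pair (A, B), copy every non-unit production of B to A, then drop all unit productions.

E -> ( n | P T ) | T n ( | + | ) | n | ( | E P; P -> + | ) | n; T -> + | ) | n | ( | E P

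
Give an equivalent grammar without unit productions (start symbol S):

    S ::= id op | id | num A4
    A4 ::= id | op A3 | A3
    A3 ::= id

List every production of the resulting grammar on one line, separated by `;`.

Unit pairs: A4 ⇒* {A3}.
Replace each nonterminal's rules with the union of the non-unit rules of every nonterminal it unit-derives.

S ::= id op | id | num A4; A4 ::= id | op A3; A3 ::= id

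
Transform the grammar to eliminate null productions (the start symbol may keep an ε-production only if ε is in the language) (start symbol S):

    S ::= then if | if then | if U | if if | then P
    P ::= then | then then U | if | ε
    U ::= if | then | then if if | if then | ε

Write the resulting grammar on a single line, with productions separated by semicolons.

Nullable set = {P, U}.
ε ∉ L(G), so no ε-production is kept.
Add the nullable-subset variants: S → if U gives if U | if. S → then P gives then P | then. P → then then U gives then then U | then then.

S ::= then if | if then | if U | if | if if | then P | then; P ::= then | then then U | then then | if; U ::= if | then | then if if | if then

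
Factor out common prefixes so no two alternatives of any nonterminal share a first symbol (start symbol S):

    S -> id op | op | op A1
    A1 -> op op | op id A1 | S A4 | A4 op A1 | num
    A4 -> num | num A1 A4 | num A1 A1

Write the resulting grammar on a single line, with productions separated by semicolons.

S has alternatives sharing prefix 'op': factor to S → op S' with S' → ε | A1.
A1 has alternatives sharing prefix 'op': factor to A1 → op A1' with A1' → op | id A1.
A4 has alternatives sharing prefix 'num': factor to A4 → num A4' with A4' → ε | A1 A4 | A1 A1.
A4' has alternatives sharing prefix 'A1': factor to A4' → A1 A4'' with A4'' → A4 | A1.

S -> id op | op S'; A1 -> S A4 | A4 op A1 | num | op A1'; A4 -> num A4'; S' -> ε | A1; A1' -> op | id A1; A4' -> ε | A1 A4''; A4'' -> A4 | A1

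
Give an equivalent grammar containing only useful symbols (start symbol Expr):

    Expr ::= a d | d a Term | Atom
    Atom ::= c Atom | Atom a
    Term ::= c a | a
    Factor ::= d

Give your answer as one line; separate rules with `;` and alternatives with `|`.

Generating nonterminals: {Expr, Factor, Term}.
Reachable from Expr after that: {Expr, Term}.
Removed useless symbols: {Atom, Factor} and every production mentioning them.

Expr ::= a d | d a Term; Term ::= c a | a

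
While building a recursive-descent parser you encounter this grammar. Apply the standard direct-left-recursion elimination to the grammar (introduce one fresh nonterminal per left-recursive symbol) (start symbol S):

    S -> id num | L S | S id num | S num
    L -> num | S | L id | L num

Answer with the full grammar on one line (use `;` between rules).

Directly left-recursive nonterminals: S, L.
For S: α = {id num, num}, β = {id num, L S}. Rewrite as S → β S' and S' → α S' | ε.
For L: α = {id, num}, β = {num, S}. Rewrite as L → β L' and L' → α L' | ε.

S -> id num S' | L S S'; L -> num L' | S L'; S' -> id num S' | num S' | ε; L' -> id L' | num L' | ε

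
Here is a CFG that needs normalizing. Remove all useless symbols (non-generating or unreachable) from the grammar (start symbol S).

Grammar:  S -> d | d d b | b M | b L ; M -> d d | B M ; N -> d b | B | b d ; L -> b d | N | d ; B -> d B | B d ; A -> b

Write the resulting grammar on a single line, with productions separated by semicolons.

S -> d | d d b | b M | b L; M -> d d; N -> d b | b d; L -> b d | N | d

Generating nonterminals: {A, L, M, N, S}.
Reachable from S after that: {L, M, N, S}.
Removed useless symbols: {A, B} and every production mentioning them.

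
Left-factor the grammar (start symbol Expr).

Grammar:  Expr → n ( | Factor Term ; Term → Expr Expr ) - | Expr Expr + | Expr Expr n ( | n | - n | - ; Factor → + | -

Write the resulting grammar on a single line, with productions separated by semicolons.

Term has alternatives sharing prefix 'Expr Expr': factor to Term → Expr Expr Term1 with Term1 → ) - | + | n (.
Term has alternatives sharing prefix '-': factor to Term → - Term2 with Term2 → n | ε.

Expr → n ( | Factor Term; Term → n | Expr Expr Term1 | - Term2; Factor → + | -; Term1 → ) - | + | n (; Term2 → n | ε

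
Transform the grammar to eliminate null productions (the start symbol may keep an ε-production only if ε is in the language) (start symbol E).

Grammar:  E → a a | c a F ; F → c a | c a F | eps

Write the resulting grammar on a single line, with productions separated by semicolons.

E → a a | c a F | c a; F → c a | c a F

The nullable symbols are {F}.
ε ∉ L(G), so no ε-production is kept.
For each production, add variants omitting each subset of nullable occurrences: E → c a F gives c a F | c a.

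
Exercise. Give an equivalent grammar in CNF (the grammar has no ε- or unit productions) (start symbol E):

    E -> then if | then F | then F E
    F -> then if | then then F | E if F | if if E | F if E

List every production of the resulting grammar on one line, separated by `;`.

Introduce a nonterminal for each terminal appearing in a rule of length ≥ 2: X1 → then, X2 → if.
Binarize each right-hand side of length ≥ 3 by chaining fresh nonterminals (Y1, Y2, …): affected rules were E → X1 F E; F → X1 X1 F; F → E X2 F; F → X2 X2 E.

E -> X1 X2 | X1 F | X1 Y1; F -> X1 X2 | X1 Y2 | E Y3 | X2 Y4 | F Y5; X1 -> then; X2 -> if; Y1 -> F E; Y2 -> X1 F; Y3 -> X2 F; Y4 -> X2 E; Y5 -> X2 E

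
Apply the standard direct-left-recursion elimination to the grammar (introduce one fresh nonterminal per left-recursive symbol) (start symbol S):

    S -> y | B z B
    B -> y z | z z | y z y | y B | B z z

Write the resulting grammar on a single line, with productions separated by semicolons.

S -> y | B z B; B -> y z B' | z z B' | y z y B' | y B B'; B' -> z z B' | ε

Directly left-recursive nonterminal: B.
For B: α = {z z}, β = {y z, z z, y z y, y B}. Rewrite as B → β B' and B' → α B' | ε.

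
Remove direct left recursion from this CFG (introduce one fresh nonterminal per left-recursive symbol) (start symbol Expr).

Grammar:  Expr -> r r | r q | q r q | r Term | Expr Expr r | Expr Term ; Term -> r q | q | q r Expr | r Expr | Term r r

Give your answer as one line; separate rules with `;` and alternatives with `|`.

Expr -> r r Expr1 | r q Expr1 | q r q Expr1 | r Term Expr1; Term -> r q Term1 | q Term1 | q r Expr Term1 | r Expr Term1; Expr1 -> Expr r Expr1 | Term Expr1 | ε; Term1 -> r r Term1 | ε

Directly left-recursive nonterminals: Expr, Term.
For Expr: α = {Expr r, Term}, β = {r r, r q, q r q, r Term}. Rewrite as Expr → β Expr1 and Expr1 → α Expr1 | ε.
For Term: α = {r r}, β = {r q, q, q r Expr, r Expr}. Rewrite as Term → β Term1 and Term1 → α Term1 | ε.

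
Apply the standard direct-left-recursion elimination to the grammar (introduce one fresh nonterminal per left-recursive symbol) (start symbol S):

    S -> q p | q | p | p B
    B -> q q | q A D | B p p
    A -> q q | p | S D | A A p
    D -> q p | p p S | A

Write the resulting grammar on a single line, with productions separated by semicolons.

S -> q p | q | p | p B; B -> q q B' | q A D B'; A -> q q A' | p A' | S D A'; D -> q p | p p S | A; B' -> p p B' | ε; A' -> A p A' | ε

B, A are directly left-recursive.
For B: α = {p p}, β = {q q, q A D}. Rewrite as B → β B' and B' → α B' | ε.
For A: α = {A p}, β = {q q, p, S D}. Rewrite as A → β A' and A' → α A' | ε.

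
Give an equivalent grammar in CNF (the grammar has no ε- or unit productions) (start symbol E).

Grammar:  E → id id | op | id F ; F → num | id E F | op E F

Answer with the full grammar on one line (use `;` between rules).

E → X1 X1 | op | X1 F; F → num | X1 Y1 | X2 Y2; X1 → id; X2 → op; Y1 → E F; Y2 → E F

Introduce a nonterminal for each terminal appearing in a rule of length ≥ 2: X1 → id, X2 → op.
Binarize each right-hand side of length ≥ 3 by chaining fresh nonterminals (Y1, Y2, …): affected rules were F → X1 E F; F → X2 E F.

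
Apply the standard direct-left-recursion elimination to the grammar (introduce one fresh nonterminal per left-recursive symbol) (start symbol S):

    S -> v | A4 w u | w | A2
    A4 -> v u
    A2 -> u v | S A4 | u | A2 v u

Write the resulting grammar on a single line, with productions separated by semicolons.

S -> v | A4 w u | w | A2; A4 -> v u; A2 -> u v A2' | S A4 A2' | u A2'; A2' -> v u A2' | ε

A2 is directly left-recursive.
For A2: α = {v u}, β = {u v, S A4, u}. Rewrite as A2 → β A2' and A2' → α A2' | ε.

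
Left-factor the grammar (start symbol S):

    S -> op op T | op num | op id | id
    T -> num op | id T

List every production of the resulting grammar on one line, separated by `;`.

S has alternatives sharing prefix 'op': factor to S → op S' with S' → op T | num | id.

S -> id | op S'; T -> num op | id T; S' -> op T | num | id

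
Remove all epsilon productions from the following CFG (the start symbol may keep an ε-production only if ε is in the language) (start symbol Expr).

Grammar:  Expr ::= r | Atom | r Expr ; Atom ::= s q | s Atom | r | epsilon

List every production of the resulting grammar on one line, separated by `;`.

Expr ::= r | Atom | r Expr | ε; Atom ::= s q | s Atom | s | r

Nullable set = {Atom, Expr}.
ε ∈ L(G) since Expr is nullable, so keep Expr → ε.
Expand every rule over subsets of its nullable positions: Atom → s Atom gives s Atom | s.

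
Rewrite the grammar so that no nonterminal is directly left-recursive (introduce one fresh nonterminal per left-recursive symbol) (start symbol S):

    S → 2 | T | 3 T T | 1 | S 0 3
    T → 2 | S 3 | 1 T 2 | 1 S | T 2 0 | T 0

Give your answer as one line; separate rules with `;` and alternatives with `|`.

S → 2 S' | T S' | 3 T T S' | 1 S'; T → 2 T' | S 3 T' | 1 T 2 T' | 1 S T'; S' → 0 3 S' | ε; T' → 2 0 T' | 0 T' | ε

S, T are directly left-recursive.
For S: α = {0 3}, β = {2, T, 3 T T, 1}. Rewrite as S → β S' and S' → α S' | ε.
For T: α = {2 0, 0}, β = {2, S 3, 1 T 2, 1 S}. Rewrite as T → β T' and T' → α T' | ε.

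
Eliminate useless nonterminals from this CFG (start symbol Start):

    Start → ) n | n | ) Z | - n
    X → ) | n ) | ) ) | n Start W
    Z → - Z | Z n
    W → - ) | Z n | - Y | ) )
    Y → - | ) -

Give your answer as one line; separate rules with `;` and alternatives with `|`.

Generating nonterminals: {Start, W, X, Y}.
Reachable from Start after that: {Start}.
Removed useless symbols: {W, X, Y, Z} and every production mentioning them.

Start → ) n | n | - n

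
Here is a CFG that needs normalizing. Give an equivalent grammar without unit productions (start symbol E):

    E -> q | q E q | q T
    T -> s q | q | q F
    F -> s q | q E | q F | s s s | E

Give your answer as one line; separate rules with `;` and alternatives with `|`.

Unit pairs: F ⇒* {E}.
For every A with A ⇒* B via unit rules, add B's non-unit alternatives to A; then delete every rule of the form X → Y.

E -> q | q E q | q T; T -> s q | q | q F; F -> q | q E q | q T | s q | q E | q F | s s s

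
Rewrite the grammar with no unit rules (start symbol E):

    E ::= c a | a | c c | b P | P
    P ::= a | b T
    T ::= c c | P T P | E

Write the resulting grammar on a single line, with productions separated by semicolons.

Unit pairs: E ⇒* {P}; T ⇒* {E, P}.
For each unit pair (A, B), copy every non-unit production of B to A, then drop all unit productions.

E ::= c a | a | c c | b P | b T; P ::= a | b T; T ::= c a | a | c c | b P | b T | P T P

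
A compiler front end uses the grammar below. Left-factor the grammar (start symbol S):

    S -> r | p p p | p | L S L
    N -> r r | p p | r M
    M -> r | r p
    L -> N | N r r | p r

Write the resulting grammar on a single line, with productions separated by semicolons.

S has alternatives sharing prefix 'p': factor to S → p S' with S' → p p | ε.
N has alternatives sharing prefix 'r': factor to N → r N' with N' → r | M.
M has alternatives sharing prefix 'r': factor to M → r M' with M' → ε | p.
L has alternatives sharing prefix 'N': factor to L → N L' with L' → ε | r r.

S -> r | L S L | p S'; N -> p p | r N'; M -> r M'; L -> p r | N L'; S' -> p p | ε; N' -> r | M; M' -> ε | p; L' -> ε | r r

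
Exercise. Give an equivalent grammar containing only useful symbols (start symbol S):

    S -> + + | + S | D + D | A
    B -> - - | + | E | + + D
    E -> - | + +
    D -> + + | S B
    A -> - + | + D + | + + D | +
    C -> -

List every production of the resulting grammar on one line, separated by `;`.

S -> + + | + S | D + D | A; B -> - - | + | E | + + D; E -> - | + +; D -> + + | S B; A -> - + | + D + | + + D | +

Generating nonterminals: {A, B, C, D, E, S}.
Reachable from S after that: {A, B, D, E, S}.
Removed useless symbols: {C} and every production mentioning them.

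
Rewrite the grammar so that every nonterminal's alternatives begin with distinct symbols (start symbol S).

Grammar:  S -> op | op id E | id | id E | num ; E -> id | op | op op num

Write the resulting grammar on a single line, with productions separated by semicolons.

S has alternatives sharing prefix 'op': factor to S → op S' with S' → ε | id E.
S has alternatives sharing prefix 'id': factor to S → id S'' with S'' → ε | E.
E has alternatives sharing prefix 'op': factor to E → op E' with E' → ε | op num.

S -> num | op S' | id S''; E -> id | op E'; S' -> ε | id E; S'' -> ε | E; E' -> ε | op num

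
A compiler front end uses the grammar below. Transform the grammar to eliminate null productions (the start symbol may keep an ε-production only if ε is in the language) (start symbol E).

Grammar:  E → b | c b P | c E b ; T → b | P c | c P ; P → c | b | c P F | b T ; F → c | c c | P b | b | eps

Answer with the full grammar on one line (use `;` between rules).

E → b | c b P | c E b; T → b | P c | c P; P → c | b | c P F | c P | b T; F → c | c c | P b | b

Nullable set = {F}.
ε ∉ L(G), so no ε-production is kept.
Add the nullable-subset variants: P → c P F gives c P F | c P.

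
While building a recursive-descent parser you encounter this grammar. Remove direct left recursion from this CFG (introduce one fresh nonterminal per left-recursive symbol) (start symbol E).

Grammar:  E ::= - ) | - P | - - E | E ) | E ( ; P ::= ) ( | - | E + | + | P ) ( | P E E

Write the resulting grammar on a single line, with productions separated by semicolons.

E ::= - ) E' | - P E' | - - E E'; P ::= ) ( P' | - P' | E + P' | + P'; E' ::= ) E' | ( E' | ε; P' ::= ) ( P' | E E P' | ε

E, P are directly left-recursive.
For E: α = {), (}, β = {- ), - P, - - E}. Rewrite as E → β E' and E' → α E' | ε.
For P: α = {) (, E E}, β = {) (, -, E +, +}. Rewrite as P → β P' and P' → α P' | ε.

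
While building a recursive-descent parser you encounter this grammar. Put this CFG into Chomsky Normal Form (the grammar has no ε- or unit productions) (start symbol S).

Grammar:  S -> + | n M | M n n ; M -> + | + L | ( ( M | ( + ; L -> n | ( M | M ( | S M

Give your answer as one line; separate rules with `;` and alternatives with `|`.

S -> + | X1 M | M Y1; M -> + | X2 L | X3 Y2 | X3 X2; L -> n | X3 M | M X3 | S M; X1 -> n; X2 -> +; X3 -> (; Y1 -> X1 X1; Y2 -> X3 M

Introduce a nonterminal for each terminal appearing in a rule of length ≥ 2: X1 → n, X2 → +, X3 → (.
Binarize each right-hand side of length ≥ 3 by chaining fresh nonterminals (Y1, Y2, …): affected rules were S → M X1 X1; M → X3 X3 M.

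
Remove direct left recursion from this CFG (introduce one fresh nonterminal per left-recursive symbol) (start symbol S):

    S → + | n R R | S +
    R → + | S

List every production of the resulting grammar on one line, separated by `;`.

S → + S' | n R R S'; R → + | S; S' → + S' | ε

Left recursion appears on S.
For S: α = {+}, β = {+, n R R}. Rewrite as S → β S' and S' → α S' | ε.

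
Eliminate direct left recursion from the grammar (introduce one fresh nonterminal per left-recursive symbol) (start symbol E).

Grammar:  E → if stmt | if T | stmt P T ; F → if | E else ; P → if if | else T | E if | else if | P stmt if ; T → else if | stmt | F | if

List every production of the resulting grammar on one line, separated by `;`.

Left recursion appears on P.
For P: α = {stmt if}, β = {if if, else T, E if, else if}. Rewrite as P → β P' and P' → α P' | ε.

E → if stmt | if T | stmt P T; F → if | E else; P → if if P' | else T P' | E if P' | else if P'; T → else if | stmt | F | if; P' → stmt if P' | ε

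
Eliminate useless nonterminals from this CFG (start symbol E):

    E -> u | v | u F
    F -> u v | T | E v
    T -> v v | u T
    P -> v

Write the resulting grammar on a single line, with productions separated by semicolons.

Generating nonterminals: {E, F, P, T}.
Reachable from E after that: {E, F, T}.
Removed useless symbols: {P} and every production mentioning them.

E -> u | v | u F; F -> u v | T | E v; T -> v v | u T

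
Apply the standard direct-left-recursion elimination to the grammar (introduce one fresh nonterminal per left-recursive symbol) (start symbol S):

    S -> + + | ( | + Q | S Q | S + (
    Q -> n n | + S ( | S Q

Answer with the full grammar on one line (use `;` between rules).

S -> + + S' | ( S' | + Q S'; Q -> n n | + S ( | S Q; S' -> Q S' | + ( S' | ε

S is directly left-recursive.
For S: α = {Q, + (}, β = {+ +, (, + Q}. Rewrite as S → β S' and S' → α S' | ε.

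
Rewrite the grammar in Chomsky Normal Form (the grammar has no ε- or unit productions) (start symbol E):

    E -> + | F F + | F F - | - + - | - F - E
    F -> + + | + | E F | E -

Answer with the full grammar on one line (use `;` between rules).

Introduce a nonterminal for each terminal appearing in a rule of length ≥ 2: X1 → +, X2 → -.
Binarize each right-hand side of length ≥ 3 by chaining fresh nonterminals (Y1, Y2, …): affected rules were E → F F X1; E → F F X2; E → X2 X1 X2; E → X2 F X2 E.

E -> + | F Y1 | F Y2 | X2 Y3 | X2 Y4; F -> X1 X1 | + | E F | E X2; X1 -> +; X2 -> -; Y1 -> F X1; Y2 -> F X2; Y3 -> X1 X2; Y4 -> F Y5; Y5 -> X2 E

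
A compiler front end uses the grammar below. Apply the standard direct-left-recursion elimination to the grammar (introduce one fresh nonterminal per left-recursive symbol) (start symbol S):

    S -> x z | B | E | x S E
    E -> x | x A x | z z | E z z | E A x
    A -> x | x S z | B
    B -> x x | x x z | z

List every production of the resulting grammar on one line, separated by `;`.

Left recursion appears on E.
For E: α = {z z, A x}, β = {x, x A x, z z}. Rewrite as E → β E' and E' → α E' | ε.

S -> x z | B | E | x S E; E -> x E' | x A x E' | z z E'; A -> x | x S z | B; B -> x x | x x z | z; E' -> z z E' | A x E' | ε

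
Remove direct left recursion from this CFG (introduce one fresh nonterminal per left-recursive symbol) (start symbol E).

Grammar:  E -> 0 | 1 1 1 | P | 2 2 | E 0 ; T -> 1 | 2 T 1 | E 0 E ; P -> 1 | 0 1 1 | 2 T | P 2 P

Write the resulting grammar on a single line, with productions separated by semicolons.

Directly left-recursive nonterminals: E, P.
For E: α = {0}, β = {0, 1 1 1, P, 2 2}. Rewrite as E → β E' and E' → α E' | ε.
For P: α = {2 P}, β = {1, 0 1 1, 2 T}. Rewrite as P → β P' and P' → α P' | ε.

E -> 0 E' | 1 1 1 E' | P E' | 2 2 E'; T -> 1 | 2 T 1 | E 0 E; P -> 1 P' | 0 1 1 P' | 2 T P'; E' -> 0 E' | ε; P' -> 2 P P' | ε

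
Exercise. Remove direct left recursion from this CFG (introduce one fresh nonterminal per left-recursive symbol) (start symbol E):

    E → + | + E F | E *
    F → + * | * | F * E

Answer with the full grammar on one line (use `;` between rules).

Directly left-recursive nonterminals: E, F.
For E: α = {*}, β = {+, + E F}. Rewrite as E → β E' and E' → α E' | ε.
For F: α = {* E}, β = {+ *, *}. Rewrite as F → β F' and F' → α F' | ε.

E → + E' | + E F E'; F → + * F' | * F'; E' → * E' | ε; F' → * E F' | ε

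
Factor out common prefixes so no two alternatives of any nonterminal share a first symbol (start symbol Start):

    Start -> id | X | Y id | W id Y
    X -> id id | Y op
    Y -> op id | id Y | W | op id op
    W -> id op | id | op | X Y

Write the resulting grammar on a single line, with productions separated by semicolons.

Start -> id | X | Y id | W id Y; X -> id id | Y op; Y -> id Y | W | op id Y1; W -> op | X Y | id W1; Y1 -> ε | op; W1 -> op | ε

Y has alternatives sharing prefix 'op id': factor to Y → op id Y1 with Y1 → ε | op.
W has alternatives sharing prefix 'id': factor to W → id W1 with W1 → op | ε.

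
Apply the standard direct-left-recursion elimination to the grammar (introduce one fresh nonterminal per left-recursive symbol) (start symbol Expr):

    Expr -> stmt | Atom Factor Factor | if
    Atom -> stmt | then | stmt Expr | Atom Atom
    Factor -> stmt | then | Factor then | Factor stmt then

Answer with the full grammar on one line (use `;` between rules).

Expr -> stmt | Atom Factor Factor | if; Atom -> stmt Atom1 | then Atom1 | stmt Expr Atom1; Factor -> stmt Factor1 | then Factor1; Atom1 -> Atom Atom1 | eps; Factor1 -> then Factor1 | stmt then Factor1 | eps

Directly left-recursive nonterminals: Atom, Factor.
For Atom: α = {Atom}, β = {stmt, then, stmt Expr}. Rewrite as Atom → β Atom1 and Atom1 → α Atom1 | ε.
For Factor: α = {then, stmt then}, β = {stmt, then}. Rewrite as Factor → β Factor1 and Factor1 → α Factor1 | ε.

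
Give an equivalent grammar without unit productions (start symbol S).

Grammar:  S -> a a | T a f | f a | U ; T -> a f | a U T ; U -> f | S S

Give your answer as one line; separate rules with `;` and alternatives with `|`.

S -> f | S S | a a | T a f | f a; T -> a f | a U T; U -> f | S S

Unit pairs: S ⇒* {U}.
Replace each nonterminal's rules with the union of the non-unit rules of every nonterminal it unit-derives.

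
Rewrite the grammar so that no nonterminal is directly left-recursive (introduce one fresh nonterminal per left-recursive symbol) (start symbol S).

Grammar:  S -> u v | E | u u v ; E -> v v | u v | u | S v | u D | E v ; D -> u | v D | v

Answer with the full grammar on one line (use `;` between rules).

Left recursion appears on E.
For E: α = {v}, β = {v v, u v, u, S v, u D}. Rewrite as E → β E' and E' → α E' | ε.

S -> u v | E | u u v; E -> v v E' | u v E' | u E' | S v E' | u D E'; D -> u | v D | v; E' -> v E' | epsilon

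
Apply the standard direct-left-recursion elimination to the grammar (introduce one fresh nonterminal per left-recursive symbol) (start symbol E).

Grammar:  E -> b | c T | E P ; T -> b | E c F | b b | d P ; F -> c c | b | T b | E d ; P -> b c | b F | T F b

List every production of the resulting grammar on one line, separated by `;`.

E -> b E' | c T E'; T -> b | E c F | b b | d P; F -> c c | b | T b | E d; P -> b c | b F | T F b; E' -> P E' | ε

Left recursion appears on E.
For E: α = {P}, β = {b, c T}. Rewrite as E → β E' and E' → α E' | ε.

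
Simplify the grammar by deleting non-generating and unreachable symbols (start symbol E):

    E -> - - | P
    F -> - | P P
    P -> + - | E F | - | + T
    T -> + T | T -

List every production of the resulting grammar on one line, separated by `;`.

Generating nonterminals: {E, F, P}.
Reachable from E after that: {E, F, P}.
Removed useless symbols: {T} and every production mentioning them.

E -> - - | P; F -> - | P P; P -> + - | E F | -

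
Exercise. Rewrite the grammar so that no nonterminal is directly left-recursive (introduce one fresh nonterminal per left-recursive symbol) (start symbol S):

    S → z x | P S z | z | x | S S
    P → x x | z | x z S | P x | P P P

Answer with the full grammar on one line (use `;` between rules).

S, P are directly left-recursive.
For S: α = {S}, β = {z x, P S z, z, x}. Rewrite as S → β S' and S' → α S' | ε.
For P: α = {x, P P}, β = {x x, z, x z S}. Rewrite as P → β P' and P' → α P' | ε.

S → z x S' | P S z S' | z S' | x S'; P → x x P' | z P' | x z S P'; S' → S S' | eps; P' → x P' | P P P' | eps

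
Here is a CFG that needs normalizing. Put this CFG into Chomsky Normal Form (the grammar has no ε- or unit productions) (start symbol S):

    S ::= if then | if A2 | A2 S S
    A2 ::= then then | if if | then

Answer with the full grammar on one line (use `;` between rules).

Introduce a nonterminal for each terminal appearing in a rule of length ≥ 2: X1 → if, X2 → then.
Binarize each right-hand side of length ≥ 3 by chaining fresh nonterminals (Y1, Y2, …): affected rules were S → A2 S S.

S ::= X1 X2 | X1 A2 | A2 Y1; A2 ::= X2 X2 | X1 X1 | then; X1 ::= if; X2 ::= then; Y1 ::= S S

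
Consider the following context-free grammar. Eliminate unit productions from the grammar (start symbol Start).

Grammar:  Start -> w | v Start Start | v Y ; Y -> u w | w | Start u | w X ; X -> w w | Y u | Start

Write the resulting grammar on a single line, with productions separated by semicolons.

Unit pairs: X ⇒* {Start}.
For each unit pair (A, B), copy every non-unit production of B to A, then drop all unit productions.

Start -> w | v Start Start | v Y; Y -> u w | w | Start u | w X; X -> w | v Start Start | v Y | w w | Y u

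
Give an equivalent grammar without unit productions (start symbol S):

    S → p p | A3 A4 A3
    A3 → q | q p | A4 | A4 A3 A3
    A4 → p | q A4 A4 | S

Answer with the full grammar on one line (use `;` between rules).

S → p p | A3 A4 A3; A3 → p | q A4 A4 | p p | A3 A4 A3 | q | q p | A4 A3 A3; A4 → p | q A4 A4 | p p | A3 A4 A3

Unit pairs: A3 ⇒* {A4, S}; A4 ⇒* {S}.
For each unit pair (A, B), copy every non-unit production of B to A, then drop all unit productions.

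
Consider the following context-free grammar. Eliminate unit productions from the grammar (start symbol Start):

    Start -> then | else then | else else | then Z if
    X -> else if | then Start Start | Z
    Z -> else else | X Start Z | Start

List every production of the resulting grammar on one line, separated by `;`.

Unit pairs: X ⇒* {Start, Z}; Z ⇒* {Start}.
For every A with A ⇒* B via unit rules, add B's non-unit alternatives to A; then delete every rule of the form X → Y.

Start -> then | else then | else else | then Z if; X -> else else | X Start Z | then | else then | then Z if | else if | then Start Start; Z -> else else | X Start Z | then | else then | then Z if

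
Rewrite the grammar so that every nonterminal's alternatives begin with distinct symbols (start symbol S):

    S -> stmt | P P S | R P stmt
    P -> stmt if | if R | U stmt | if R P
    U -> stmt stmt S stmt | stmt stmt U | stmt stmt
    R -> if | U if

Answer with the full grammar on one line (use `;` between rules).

P has alternatives sharing prefix 'if R': factor to P → if R P' with P' → ε | P.
U has alternatives sharing prefix 'stmt stmt': factor to U → stmt stmt U' with U' → S stmt | U | ε.

S -> stmt | P P S | R P stmt; P -> stmt if | U stmt | if R P'; U -> stmt stmt U'; R -> if | U if; P' -> ε | P; U' -> S stmt | U | ε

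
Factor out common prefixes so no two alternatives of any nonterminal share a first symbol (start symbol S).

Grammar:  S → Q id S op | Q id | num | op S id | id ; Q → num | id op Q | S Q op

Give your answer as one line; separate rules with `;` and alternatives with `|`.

S → num | op S id | id | Q id S'; Q → num | id op Q | S Q op; S' → S op | ε

S has alternatives sharing prefix 'Q id': factor to S → Q id S' with S' → S op | ε.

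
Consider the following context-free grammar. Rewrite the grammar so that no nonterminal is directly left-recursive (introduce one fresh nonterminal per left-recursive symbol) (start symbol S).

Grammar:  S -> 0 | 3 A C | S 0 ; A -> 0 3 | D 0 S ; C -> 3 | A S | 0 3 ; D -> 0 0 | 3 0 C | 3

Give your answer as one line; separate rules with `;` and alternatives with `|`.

S -> 0 S' | 3 A C S'; A -> 0 3 | D 0 S; C -> 3 | A S | 0 3; D -> 0 0 | 3 0 C | 3; S' -> 0 S' | ε

Left recursion appears on S.
For S: α = {0}, β = {0, 3 A C}. Rewrite as S → β S' and S' → α S' | ε.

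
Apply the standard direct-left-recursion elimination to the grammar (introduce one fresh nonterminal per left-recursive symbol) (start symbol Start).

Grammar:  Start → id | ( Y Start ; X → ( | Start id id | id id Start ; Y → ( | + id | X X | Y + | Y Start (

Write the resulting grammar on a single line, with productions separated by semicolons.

Y is directly left-recursive.
For Y: α = {+, Start (}, β = {(, + id, X X}. Rewrite as Y → β Y1 and Y1 → α Y1 | ε.

Start → id | ( Y Start; X → ( | Start id id | id id Start; Y → ( Y1 | + id Y1 | X X Y1; Y1 → + Y1 | Start ( Y1 | ε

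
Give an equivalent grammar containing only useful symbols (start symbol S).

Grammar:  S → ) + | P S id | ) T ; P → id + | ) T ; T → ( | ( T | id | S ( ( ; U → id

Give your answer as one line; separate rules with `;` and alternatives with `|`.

S → ) + | P S id | ) T; P → id + | ) T; T → ( | ( T | id | S ( (

Generating nonterminals: {P, S, T, U}.
Reachable from S after that: {P, S, T}.
Removed useless symbols: {U} and every production mentioning them.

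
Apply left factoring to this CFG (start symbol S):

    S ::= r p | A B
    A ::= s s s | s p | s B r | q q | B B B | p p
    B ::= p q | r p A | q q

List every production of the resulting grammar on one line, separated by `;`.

A has alternatives sharing prefix 's': factor to A → s A' with A' → s s | p | B r.

S ::= r p | A B; A ::= q q | B B B | p p | s A'; B ::= p q | r p A | q q; A' ::= s s | p | B r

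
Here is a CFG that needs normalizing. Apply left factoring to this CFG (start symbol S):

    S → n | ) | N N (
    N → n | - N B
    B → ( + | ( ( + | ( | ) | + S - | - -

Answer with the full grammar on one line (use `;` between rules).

S → n | ) | N N (; N → n | - N B; B → ) | + S - | - - | ( B'; B' → + | ( + | ε

B has alternatives sharing prefix '(': factor to B → ( B' with B' → + | ( + | ε.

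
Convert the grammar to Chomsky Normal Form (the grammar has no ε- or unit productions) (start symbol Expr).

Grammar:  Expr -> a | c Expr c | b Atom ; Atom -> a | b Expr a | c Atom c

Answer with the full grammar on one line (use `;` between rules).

Introduce a nonterminal for each terminal appearing in a rule of length ≥ 2: X1 → c, X2 → b, X3 → a.
Binarize each right-hand side of length ≥ 3 by chaining fresh nonterminals (Y1, Y2, …): affected rules were Expr → X1 Expr X1; Atom → X2 Expr X3; Atom → X1 Atom X1.

Expr -> a | X1 Y1 | X2 Atom; Atom -> a | X2 Y2 | X1 Y3; X1 -> c; X2 -> b; X3 -> a; Y1 -> Expr X1; Y2 -> Expr X3; Y3 -> Atom X1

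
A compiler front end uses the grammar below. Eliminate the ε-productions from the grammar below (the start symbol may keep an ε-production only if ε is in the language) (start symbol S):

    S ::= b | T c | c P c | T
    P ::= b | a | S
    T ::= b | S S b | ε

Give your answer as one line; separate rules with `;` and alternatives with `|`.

Nullable set = {P, S, T}.
ε ∈ L(G) since S is nullable, so keep S → ε.
For each production, add variants omitting each subset of nullable occurrences: S → T c gives T c | c. S → c P c gives c P c | c c. T → S S b gives S S b | S b.

S ::= b | T c | c | c P c | c c | T | ε; P ::= b | a | S; T ::= b | S S b | S b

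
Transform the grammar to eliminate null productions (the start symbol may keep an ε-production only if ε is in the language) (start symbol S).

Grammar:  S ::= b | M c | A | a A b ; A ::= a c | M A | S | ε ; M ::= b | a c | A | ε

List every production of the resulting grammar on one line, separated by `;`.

S ::= b | M c | c | A | a A b | a b | ε; A ::= a c | M A | M | S; M ::= b | a c | A

Nullable set = {A, M, S}.
ε ∈ L(G) since S is nullable, so keep S → ε.
Add the nullable-subset variants: S → M c gives M c | c. S → a A b gives a A b | a b. A → M A gives M A | M.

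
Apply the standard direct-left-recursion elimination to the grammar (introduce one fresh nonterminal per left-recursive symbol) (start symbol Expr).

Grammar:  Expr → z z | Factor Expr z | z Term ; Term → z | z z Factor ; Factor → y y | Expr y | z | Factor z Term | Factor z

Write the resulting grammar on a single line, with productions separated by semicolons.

Expr → z z | Factor Expr z | z Term; Term → z | z z Factor; Factor → y y Factor1 | Expr y Factor1 | z Factor1; Factor1 → z Term Factor1 | z Factor1 | ε

Left recursion appears on Factor.
For Factor: α = {z Term, z}, β = {y y, Expr y, z}. Rewrite as Factor → β Factor1 and Factor1 → α Factor1 | ε.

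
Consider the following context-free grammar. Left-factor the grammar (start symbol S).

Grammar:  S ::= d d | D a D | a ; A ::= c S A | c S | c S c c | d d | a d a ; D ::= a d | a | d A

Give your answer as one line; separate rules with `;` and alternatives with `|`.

S ::= d d | D a D | a; A ::= d d | a d a | c S A'; D ::= d A | a D'; A' ::= A | ε | c c; D' ::= d | ε

A has alternatives sharing prefix 'c S': factor to A → c S A' with A' → A | ε | c c.
D has alternatives sharing prefix 'a': factor to D → a D' with D' → d | ε.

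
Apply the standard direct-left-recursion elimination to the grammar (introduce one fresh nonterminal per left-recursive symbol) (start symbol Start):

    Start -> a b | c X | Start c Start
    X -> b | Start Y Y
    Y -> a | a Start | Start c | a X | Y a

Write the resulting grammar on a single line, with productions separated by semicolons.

Start -> a b Start1 | c X Start1; X -> b | Start Y Y; Y -> a Y1 | a Start Y1 | Start c Y1 | a X Y1; Start1 -> c Start Start1 | ε; Y1 -> a Y1 | ε

Directly left-recursive nonterminals: Start, Y.
For Start: α = {c Start}, β = {a b, c X}. Rewrite as Start → β Start1 and Start1 → α Start1 | ε.
For Y: α = {a}, β = {a, a Start, Start c, a X}. Rewrite as Y → β Y1 and Y1 → α Y1 | ε.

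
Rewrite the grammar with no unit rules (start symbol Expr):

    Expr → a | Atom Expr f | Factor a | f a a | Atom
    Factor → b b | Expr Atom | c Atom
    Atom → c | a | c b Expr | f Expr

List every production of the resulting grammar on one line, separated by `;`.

Unit pairs: Expr ⇒* {Atom}.
For every A with A ⇒* B via unit rules, add B's non-unit alternatives to A; then delete every rule of the form X → Y.

Expr → c | a | c b Expr | f Expr | Atom Expr f | Factor a | f a a; Factor → b b | Expr Atom | c Atom; Atom → c | a | c b Expr | f Expr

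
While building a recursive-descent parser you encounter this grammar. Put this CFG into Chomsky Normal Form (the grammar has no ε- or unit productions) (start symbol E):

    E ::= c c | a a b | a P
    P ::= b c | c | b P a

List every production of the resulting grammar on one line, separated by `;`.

Introduce a nonterminal for each terminal appearing in a rule of length ≥ 2: X1 → c, X2 → a, X3 → b.
Binarize each right-hand side of length ≥ 3 by chaining fresh nonterminals (Y1, Y2, …): affected rules were E → X2 X2 X3; P → X3 P X2.

E ::= X1 X1 | X2 Y1 | X2 P; P ::= X3 X1 | c | X3 Y2; X1 ::= c; X2 ::= a; X3 ::= b; Y1 ::= X2 X3; Y2 ::= P X2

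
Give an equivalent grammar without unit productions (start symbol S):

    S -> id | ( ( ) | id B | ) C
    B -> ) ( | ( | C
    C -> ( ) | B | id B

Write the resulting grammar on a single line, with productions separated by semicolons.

Unit pairs: B ⇒* {C}; C ⇒* {B}.
Replace each nonterminal's rules with the union of the non-unit rules of every nonterminal it unit-derives.

S -> id | ( ( ) | id B | ) C; B -> ) ( | ( | ( ) | id B; C -> ) ( | ( | ( ) | id B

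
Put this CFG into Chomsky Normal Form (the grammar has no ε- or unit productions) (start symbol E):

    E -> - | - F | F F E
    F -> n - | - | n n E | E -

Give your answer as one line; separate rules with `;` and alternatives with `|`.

Introduce a nonterminal for each terminal appearing in a rule of length ≥ 2: X1 → -, X2 → n.
Binarize each right-hand side of length ≥ 3 by chaining fresh nonterminals (Y1, Y2, …): affected rules were E → F F E; F → X2 X2 E.

E -> - | X1 F | F Y1; F -> X2 X1 | - | X2 Y2 | E X1; X1 -> -; X2 -> n; Y1 -> F E; Y2 -> X2 E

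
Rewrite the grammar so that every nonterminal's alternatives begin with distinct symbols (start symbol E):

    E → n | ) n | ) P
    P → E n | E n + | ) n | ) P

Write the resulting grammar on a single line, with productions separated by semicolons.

E → n | ) E'; P → E n P' | ) P''; E' → n | P; P' → ε | +; P'' → n | P

E has alternatives sharing prefix ')': factor to E → ) E' with E' → n | P.
P has alternatives sharing prefix 'E n': factor to P → E n P' with P' → ε | +.
P has alternatives sharing prefix ')': factor to P → ) P'' with P'' → n | P.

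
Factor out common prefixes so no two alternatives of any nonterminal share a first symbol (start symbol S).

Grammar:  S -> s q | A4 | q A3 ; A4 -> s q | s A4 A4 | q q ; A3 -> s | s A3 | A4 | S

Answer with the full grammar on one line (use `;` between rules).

S -> s q | A4 | q A3; A4 -> q q | s A4'; A3 -> A4 | S | s A3'; A4' -> q | A4 A4; A3' -> ε | A3

A4 has alternatives sharing prefix 's': factor to A4 → s A4' with A4' → q | A4 A4.
A3 has alternatives sharing prefix 's': factor to A3 → s A3' with A3' → ε | A3.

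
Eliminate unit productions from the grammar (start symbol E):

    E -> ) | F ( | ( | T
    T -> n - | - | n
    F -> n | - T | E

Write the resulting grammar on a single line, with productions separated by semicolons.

Unit pairs: E ⇒* {T}; F ⇒* {E, T}.
For each unit pair (A, B), copy every non-unit production of B to A, then drop all unit productions.

E -> ) | F ( | ( | n - | - | n; T -> n - | - | n; F -> ) | F ( | ( | n | - T | n - | -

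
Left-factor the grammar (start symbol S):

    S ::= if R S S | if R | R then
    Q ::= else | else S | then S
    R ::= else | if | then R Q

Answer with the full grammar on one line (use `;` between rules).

S ::= R then | if R S'; Q ::= then S | else Q'; R ::= else | if | then R Q; S' ::= S S | ε; Q' ::= ε | S

S has alternatives sharing prefix 'if R': factor to S → if R S' with S' → S S | ε.
Q has alternatives sharing prefix 'else': factor to Q → else Q' with Q' → ε | S.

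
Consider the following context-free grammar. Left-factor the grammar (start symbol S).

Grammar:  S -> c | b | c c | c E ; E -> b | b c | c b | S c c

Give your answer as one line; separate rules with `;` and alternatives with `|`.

S has alternatives sharing prefix 'c': factor to S → c S' with S' → ε | c | E.
E has alternatives sharing prefix 'b': factor to E → b E' with E' → ε | c.

S -> b | c S'; E -> c b | S c c | b E'; S' -> ε | c | E; E' -> ε | c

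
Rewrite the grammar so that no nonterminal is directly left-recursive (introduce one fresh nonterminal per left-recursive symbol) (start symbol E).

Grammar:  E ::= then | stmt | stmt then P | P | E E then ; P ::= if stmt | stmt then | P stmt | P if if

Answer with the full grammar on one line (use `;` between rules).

Directly left-recursive nonterminals: E, P.
For E: α = {E then}, β = {then, stmt, stmt then P, P}. Rewrite as E → β E' and E' → α E' | ε.
For P: α = {stmt, if if}, β = {if stmt, stmt then}. Rewrite as P → β P' and P' → α P' | ε.

E ::= then E' | stmt E' | stmt then P E' | P E'; P ::= if stmt P' | stmt then P'; E' ::= E then E' | ε; P' ::= stmt P' | if if P' | ε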